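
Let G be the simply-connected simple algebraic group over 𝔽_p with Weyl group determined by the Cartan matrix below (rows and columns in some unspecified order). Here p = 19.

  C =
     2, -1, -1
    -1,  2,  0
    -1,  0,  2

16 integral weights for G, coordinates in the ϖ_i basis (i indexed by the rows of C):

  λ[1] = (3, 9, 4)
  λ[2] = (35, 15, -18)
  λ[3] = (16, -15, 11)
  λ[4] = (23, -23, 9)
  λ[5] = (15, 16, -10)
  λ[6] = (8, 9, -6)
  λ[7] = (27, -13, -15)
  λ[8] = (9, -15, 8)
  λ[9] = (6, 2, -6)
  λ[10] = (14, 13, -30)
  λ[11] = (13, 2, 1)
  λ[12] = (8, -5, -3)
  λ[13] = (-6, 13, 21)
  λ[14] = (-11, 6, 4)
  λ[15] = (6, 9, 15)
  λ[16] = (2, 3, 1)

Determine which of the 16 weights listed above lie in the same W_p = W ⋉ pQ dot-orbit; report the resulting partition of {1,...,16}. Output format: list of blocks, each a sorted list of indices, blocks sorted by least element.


Cartan matrix: type A_3 (|W|=24); un-permuting the 3 rows.

Folding the 16 weights λ_j+ρ into Ā_19 (reps in the given 3-coord order):

  λ_1+ρ ↦ (4, 10, 5);  λ_2+ρ ↦ (14, 3, 2);  λ_3+ρ ↦ (3, 4, 2);  λ_4+ρ ↦ (3, 4, 2);  λ_5+ρ ↦ (2, 3, 5);  λ_6+ρ ↦ (4, 10, 5);  λ_7+ρ ↦ (2, 3, 5);  λ_8+ρ ↦ (4, 10, 5);  λ_9+ρ ↦ (2, 3, 5);  λ_10+ρ ↦ (4, 10, 5);  λ_11+ρ ↦ (14, 3, 2);  λ_12+ρ ↦ (3, 4, 2);  λ_13+ρ ↦ (2, 3, 5);  λ_14+ρ ↦ (2, 3, 5);  λ_15+ρ ↦ (3, 4, 2);  λ_16+ρ ↦ (3, 4, 2)

Partition of {1..16} into 4 W_19-dot-orbits:

[[1, 6, 8, 10], [2, 11], [3, 4, 12, 15, 16], [5, 7, 9, 13, 14]]


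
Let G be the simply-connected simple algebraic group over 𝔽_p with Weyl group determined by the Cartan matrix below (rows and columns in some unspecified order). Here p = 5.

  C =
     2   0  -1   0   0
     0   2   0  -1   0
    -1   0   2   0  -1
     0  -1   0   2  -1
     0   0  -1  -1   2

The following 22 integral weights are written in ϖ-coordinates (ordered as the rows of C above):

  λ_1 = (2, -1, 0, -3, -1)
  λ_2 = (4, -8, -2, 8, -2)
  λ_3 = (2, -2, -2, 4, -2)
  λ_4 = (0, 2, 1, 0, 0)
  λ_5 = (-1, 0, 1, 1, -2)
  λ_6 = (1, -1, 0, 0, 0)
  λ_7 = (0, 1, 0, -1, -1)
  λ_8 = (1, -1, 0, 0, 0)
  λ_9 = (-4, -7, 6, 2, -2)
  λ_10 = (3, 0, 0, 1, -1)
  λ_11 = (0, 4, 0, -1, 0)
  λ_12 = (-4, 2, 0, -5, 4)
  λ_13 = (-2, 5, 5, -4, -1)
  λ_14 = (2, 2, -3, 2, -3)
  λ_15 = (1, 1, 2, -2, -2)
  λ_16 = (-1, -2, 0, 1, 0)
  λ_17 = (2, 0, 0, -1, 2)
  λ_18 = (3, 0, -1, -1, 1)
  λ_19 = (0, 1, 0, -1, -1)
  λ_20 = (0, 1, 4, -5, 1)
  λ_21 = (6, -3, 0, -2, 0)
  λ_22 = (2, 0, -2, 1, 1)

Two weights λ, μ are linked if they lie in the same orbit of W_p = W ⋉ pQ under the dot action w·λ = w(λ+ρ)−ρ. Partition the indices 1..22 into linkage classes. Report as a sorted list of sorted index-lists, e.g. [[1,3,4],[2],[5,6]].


Type A_5, rank 5, |W|=720; reorder rows/cols to standard.

λ_j+ρ reflected into Ā_5 (⟨·,θ^∨⟩≤5); 5-tuples as given:

  λ_1 → (2, 0, 0, 1, 1)
  λ_2 → (1, 2, 1, 0, 0)
  λ_3 → (0, 0, 1, 2, 1)
  λ_4 → (2, 0, 0, 1, 1)
  λ_5 → (0, 1, 1, 1, 1)
  λ_6 → (2, 0, 1, 1, 1)
  λ_7 → (1, 2, 1, 0, 0)
  λ_8 → (2, 0, 1, 1, 1)
  λ_9 → (0, 1, 1, 1, 1)
  λ_10 → (1, 2, 1, 0, 0)
  λ_11 → (1, 2, 1, 0, 0)
  λ_12 → (0, 0, 1, 2, 1)
  λ_13 → (2, 0, 1, 1, 1)
  λ_14 → (0, 1, 1, 1, 1)
  λ_15 → (2, 0, 1, 1, 1)
  λ_16 → (0, 1, 1, 1, 1)
  λ_17 → (0, 0, 1, 2, 1)
  λ_18 → (2, 0, 0, 1, 1)
  λ_19 → (1, 2, 1, 0, 0)
  λ_20 → (2, 0, 1, 1, 1)
  λ_21 → (1, 0, 1, 1, 1)
  λ_22 → (0, 1, 1, 1, 1)

6 distinct reps among the 22 weights ⇒ 6 W_5-linkage classes:

[[1, 4, 18], [2, 7, 10, 11, 19], [3, 12, 17], [5, 9, 14, 16, 22], [6, 8, 13, 15, 20], [21]]


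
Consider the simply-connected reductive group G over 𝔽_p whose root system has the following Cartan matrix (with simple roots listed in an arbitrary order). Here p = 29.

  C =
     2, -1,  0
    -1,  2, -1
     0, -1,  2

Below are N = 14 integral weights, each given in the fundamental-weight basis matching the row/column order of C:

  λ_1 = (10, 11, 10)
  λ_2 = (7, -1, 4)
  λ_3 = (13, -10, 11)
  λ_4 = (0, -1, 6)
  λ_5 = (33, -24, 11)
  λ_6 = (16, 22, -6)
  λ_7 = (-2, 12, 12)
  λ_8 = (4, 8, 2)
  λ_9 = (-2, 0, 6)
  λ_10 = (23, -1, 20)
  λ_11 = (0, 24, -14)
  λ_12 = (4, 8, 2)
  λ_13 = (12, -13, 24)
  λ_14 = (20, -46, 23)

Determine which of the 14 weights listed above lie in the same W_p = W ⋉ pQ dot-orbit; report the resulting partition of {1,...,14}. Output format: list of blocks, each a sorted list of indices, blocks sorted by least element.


C ↔ A_3 under row/col permutation; |W(A_3)| = 24.

Alcove-folded reps (p=29, 14 weights, presented ϖ-order):

  1: (6, 12, 6) · 2: (8, 0, 5) · 3: (5, 9, 3) · 4: (1, 0, 7) · 5: (6, 12, 6) · 6: (6, 12, 6) · 7: (1, 12, 13) · 8: (5, 9, 3) · 9: (1, 0, 7) · 10: (8, 0, 5) · 11: (1, 12, 13) · 12: (5, 9, 3) · 13: (1, 12, 13) · 14: (8, 0, 5)

Linkage partition of the 14 weights (5 classes, p=29):

[[1, 5, 6], [2, 10, 14], [3, 8, 12], [4, 9], [7, 11, 13]]


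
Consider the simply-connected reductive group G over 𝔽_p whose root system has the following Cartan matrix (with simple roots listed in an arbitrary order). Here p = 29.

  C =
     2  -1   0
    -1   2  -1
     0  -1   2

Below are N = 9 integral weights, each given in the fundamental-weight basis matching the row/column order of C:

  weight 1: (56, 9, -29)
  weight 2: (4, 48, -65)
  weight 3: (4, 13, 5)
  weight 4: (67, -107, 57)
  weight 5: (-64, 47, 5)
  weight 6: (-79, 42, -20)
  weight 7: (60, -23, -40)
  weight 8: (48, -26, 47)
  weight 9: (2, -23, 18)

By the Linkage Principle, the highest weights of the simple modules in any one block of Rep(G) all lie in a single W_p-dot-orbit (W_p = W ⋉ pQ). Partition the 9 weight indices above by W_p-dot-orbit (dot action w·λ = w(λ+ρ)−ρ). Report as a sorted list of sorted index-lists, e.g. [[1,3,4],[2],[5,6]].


A_3 Cartan matrix, 3 simple roots permuted; ρ=(1,1,1).

Folding the 9 weights λ_j+ρ into Ā_29 (reps in the given 3-coord order):

  λ_1+ρ ↦ (9, 1, 18);  λ_2+ρ ↦ (5, 14, 6);  λ_3+ρ ↦ (5, 14, 6);  λ_4+ρ ↦ (10, 10, 0);  λ_5+ρ ↦ (5, 14, 6);  λ_6+ρ ↦ (5, 14, 6);  λ_7+ρ ↦ (19, 0, 3);  λ_8+ρ ↦ (5, 14, 6);  λ_9+ρ ↦ (19, 0, 3)

4 distinct reps among the 9 weights ⇒ 4 W_29-linkage classes:

[[1], [2, 3, 5, 6, 8], [4], [7, 9]]


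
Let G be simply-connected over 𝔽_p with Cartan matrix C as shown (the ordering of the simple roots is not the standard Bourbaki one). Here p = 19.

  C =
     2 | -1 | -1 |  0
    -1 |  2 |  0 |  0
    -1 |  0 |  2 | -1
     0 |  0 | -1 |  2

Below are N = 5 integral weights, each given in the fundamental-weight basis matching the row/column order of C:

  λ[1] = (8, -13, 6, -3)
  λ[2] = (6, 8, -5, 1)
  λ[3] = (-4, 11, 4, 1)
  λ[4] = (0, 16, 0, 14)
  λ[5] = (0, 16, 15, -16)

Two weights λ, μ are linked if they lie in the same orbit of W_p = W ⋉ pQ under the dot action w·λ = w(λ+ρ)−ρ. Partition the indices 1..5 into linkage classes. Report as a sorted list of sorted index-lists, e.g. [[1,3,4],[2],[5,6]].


Cartan matrix: type A_4 (|W|=120); un-permuting the 4 rows.

λ_j+ρ reflected into Ā_19 (⟨·,θ^∨⟩≤19); 4-tuples as given:

  λ_1 → (3, 9, 2, 2);  λ_2 → (3, 9, 2, 2);  λ_3 → (3, 9, 2, 2);  λ_4 → (1, 2, 1, 0);  λ_5 → (1, 2, 1, 0)

Partition of {1..5} into 2 W_19-dot-orbits:

[[1, 2, 3], [4, 5]]


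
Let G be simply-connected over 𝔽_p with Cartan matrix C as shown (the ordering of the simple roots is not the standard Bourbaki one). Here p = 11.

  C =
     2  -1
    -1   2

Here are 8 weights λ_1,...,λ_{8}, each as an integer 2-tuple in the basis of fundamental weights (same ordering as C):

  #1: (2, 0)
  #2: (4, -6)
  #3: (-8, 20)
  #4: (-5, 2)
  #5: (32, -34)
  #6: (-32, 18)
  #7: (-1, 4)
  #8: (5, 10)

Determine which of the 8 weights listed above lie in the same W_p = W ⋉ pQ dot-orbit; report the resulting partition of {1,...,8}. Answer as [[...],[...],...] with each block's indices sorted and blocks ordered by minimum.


C ↔ A_2 under row/col permutation; |W(A_2)| = 6.

Ā_11 reps of the 8 weights (A_2, coords as presented):

  λ_1+ρ ↦ (3, 1);  λ_2+ρ ↦ (0, 5);  λ_3+ρ ↦ (3, 1);  λ_4+ρ ↦ (3, 1);  λ_5+ρ ↦ (0, 0);  λ_6+ρ ↦ (8, 1);  λ_7+ρ ↦ (0, 5);  λ_8+ρ ↦ (0, 5)

Linkage partition of the 8 weights (4 classes, p=11):

[[1, 3, 4], [2, 7, 8], [5], [6]]


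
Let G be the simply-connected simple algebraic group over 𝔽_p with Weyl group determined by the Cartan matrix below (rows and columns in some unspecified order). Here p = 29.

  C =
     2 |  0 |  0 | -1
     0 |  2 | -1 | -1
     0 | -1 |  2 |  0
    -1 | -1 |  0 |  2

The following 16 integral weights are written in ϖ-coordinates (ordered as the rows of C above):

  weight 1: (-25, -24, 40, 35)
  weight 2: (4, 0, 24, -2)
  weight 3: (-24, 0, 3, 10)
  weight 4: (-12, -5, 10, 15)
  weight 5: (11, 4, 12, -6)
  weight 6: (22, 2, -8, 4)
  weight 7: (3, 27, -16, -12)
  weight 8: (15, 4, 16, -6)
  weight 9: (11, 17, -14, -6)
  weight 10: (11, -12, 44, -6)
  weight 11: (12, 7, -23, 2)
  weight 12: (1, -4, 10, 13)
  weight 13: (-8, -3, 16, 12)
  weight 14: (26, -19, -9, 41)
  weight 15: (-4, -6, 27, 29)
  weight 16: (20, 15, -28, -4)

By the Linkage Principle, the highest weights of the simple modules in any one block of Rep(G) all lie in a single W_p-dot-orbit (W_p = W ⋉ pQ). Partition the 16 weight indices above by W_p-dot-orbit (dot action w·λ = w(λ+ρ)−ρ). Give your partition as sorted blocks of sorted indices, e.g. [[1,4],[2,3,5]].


Type A_4, rank 4, |W|=120; reorder rows/cols to standard.

Folding the 16 weights λ_j+ρ into Ā_29 (reps in the given 4-coord order):

    λ_1+ρ ↦ (11, 4, 7, 1)
    λ_2+ρ ↦ (3, 0, 24, 1)
    λ_3+ρ ↦ (11, 4, 7, 1)
    λ_4+ρ ↦ (11, 4, 7, 1)
    λ_5+ρ ↦ (7, 0, 13, 5)
    λ_6+ρ ↦ (21, 4, 1, 1)
    λ_7+ρ ↦ (7, 2, 15, 4)
    λ_8+ρ ↦ (7, 0, 13, 5)
    λ_9+ρ ↦ (7, 0, 13, 5)
    λ_10+ρ ↦ (7, 0, 13, 5)
    λ_11+ρ ↦ (2, 3, 8, 11)
    λ_12+ρ ↦ (2, 3, 8, 11)
    λ_13+ρ ↦ (7, 2, 15, 4)
    λ_14+ρ ↦ (2, 3, 8, 11)
    λ_15+ρ ↦ (21, 4, 1, 1)
    λ_16+ρ ↦ (2, 3, 8, 11)

6 distinct reps among the 16 weights ⇒ 6 W_29-linkage classes:

[[1, 3, 4], [2], [5, 8, 9, 10], [6, 15], [7, 13], [11, 12, 14, 16]]


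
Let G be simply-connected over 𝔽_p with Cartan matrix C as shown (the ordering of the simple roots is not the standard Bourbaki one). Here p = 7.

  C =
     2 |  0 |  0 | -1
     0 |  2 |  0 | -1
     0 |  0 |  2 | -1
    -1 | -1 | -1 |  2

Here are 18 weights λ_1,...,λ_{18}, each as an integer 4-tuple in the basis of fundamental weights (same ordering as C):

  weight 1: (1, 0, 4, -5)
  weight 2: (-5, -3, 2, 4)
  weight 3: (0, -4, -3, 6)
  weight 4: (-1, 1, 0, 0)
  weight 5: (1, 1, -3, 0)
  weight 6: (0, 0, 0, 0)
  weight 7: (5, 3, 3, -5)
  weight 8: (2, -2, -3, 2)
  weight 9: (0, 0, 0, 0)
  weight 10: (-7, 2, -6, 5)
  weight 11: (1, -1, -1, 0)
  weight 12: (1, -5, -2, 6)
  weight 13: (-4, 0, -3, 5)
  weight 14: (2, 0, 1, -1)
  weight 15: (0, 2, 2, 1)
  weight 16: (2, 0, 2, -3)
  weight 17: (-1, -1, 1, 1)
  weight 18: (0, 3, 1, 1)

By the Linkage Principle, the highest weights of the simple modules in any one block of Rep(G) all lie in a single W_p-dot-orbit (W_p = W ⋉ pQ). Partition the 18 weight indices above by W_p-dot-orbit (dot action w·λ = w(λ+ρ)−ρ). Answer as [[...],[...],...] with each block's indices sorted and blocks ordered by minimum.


Dynkin diagram of C (from the 6 off-diagonal −1 entries): D_4.

Ā_7 reps of the 18 weights (D_4, coords as presented):

  [1] (1, 2, 0, 1);  [2] (3, 1, 2, 0);  [3] (0, 2, 1, 1);  [4] (0, 2, 1, 1);  [5] (1, 1, 1, 1);  [6] (1, 1, 1, 1);  [7] (2, 0, 0, 1);  [8] (3, 1, 2, 0);  [9] (1, 1, 1, 1);  [10] (1, 2, 0, 1);  [11] (2, 0, 0, 1);  [12] (0, 2, 1, 1);  [13] (3, 1, 2, 0);  [14] (3, 1, 2, 0);  [15] (1, 1, 1, 1);  [16] (1, 1, 1, 1);  [17] (0, 0, 2, 2);  [18] (1, 2, 0, 1)

6 distinct reps among the 18 weights ⇒ 6 W_7-linkage classes:

[[1, 10, 18], [2, 8, 13, 14], [3, 4, 12], [5, 6, 9, 15, 16], [7, 11], [17]]


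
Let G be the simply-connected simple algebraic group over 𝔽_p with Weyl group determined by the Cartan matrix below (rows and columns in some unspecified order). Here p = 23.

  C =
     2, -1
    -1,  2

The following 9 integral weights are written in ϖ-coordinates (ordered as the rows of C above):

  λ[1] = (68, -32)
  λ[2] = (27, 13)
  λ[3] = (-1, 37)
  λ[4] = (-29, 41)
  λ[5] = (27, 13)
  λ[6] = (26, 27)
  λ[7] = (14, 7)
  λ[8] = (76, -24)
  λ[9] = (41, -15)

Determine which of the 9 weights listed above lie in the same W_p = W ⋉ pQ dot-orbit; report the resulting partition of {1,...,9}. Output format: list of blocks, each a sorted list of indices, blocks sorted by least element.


Type A_2, rank 2, |W|=6; reorder rows/cols to standard.

λ_j+ρ reflected into Ā_23 (⟨·,θ^∨⟩≤23); 2-tuples as given:

    λ_1 → (15, 8)
    λ_2 → (4, 5)
    λ_3 → (15, 8)
    λ_4 → (4, 5)
    λ_5 → (4, 5)
    λ_6 → (4, 5)
    λ_7 → (15, 8)
    λ_8 → (15, 8)
    λ_9 → (4, 5)

Linkage partition of the 9 weights (2 classes, p=23):

[[1, 3, 7, 8], [2, 4, 5, 6, 9]]


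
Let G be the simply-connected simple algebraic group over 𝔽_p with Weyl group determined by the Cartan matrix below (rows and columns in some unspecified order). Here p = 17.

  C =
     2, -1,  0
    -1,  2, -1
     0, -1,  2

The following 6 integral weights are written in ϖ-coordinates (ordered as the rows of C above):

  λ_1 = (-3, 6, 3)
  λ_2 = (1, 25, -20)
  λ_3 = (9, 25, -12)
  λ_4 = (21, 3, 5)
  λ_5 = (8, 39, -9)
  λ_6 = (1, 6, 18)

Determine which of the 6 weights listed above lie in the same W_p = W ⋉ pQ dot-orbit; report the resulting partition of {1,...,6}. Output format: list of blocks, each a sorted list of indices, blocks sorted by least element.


A_3 Cartan matrix, 3 simple roots permuted; ρ=(1,1,1).

Each λ_j+ρ reduced to Ā_17; 3-tuples below use C's row order:

  [1] (2, 5, 4);  [2] (7, 2, 6);  [3] (7, 2, 6);  [4] (2, 5, 4);  [5] (7, 2, 6);  [6] (7, 2, 6)

The 6 indices split into 2 linkage classes (same alcove rep ⇔ same W_17-dot-orbit):

[[1, 4], [2, 3, 5, 6]]


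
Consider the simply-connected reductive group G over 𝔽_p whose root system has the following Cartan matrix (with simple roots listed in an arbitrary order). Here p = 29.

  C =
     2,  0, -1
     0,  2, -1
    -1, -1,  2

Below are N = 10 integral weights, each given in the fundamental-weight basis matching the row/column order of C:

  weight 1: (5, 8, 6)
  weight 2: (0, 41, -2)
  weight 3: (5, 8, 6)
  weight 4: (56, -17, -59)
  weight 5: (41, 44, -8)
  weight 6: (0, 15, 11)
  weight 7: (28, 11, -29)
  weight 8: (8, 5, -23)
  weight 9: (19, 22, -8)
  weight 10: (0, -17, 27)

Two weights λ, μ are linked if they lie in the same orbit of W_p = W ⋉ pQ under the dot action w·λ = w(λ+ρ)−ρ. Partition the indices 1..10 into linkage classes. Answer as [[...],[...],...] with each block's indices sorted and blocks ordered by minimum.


Root system A_3: the 3×3 matrix C matches after relabeling.

W_29-reps of the 10 weights in Ā_29 (same 3-coord order as C):

  λ_1 → (6, 9, 7)
  λ_2 → (1, 16, 12)
  λ_3 → (6, 9, 7)
  λ_4 → (1, 16, 12)
  λ_5 → (6, 9, 7)
  λ_6 → (1, 16, 12)
  λ_7 → (1, 16, 12)
  λ_8 → (6, 9, 7)
  λ_9 → (6, 9, 7)
  λ_10 → (1, 16, 12)

The 10 indices split into 2 linkage classes (same alcove rep ⇔ same W_29-dot-orbit):

[[1, 3, 5, 8, 9], [2, 4, 6, 7, 10]]


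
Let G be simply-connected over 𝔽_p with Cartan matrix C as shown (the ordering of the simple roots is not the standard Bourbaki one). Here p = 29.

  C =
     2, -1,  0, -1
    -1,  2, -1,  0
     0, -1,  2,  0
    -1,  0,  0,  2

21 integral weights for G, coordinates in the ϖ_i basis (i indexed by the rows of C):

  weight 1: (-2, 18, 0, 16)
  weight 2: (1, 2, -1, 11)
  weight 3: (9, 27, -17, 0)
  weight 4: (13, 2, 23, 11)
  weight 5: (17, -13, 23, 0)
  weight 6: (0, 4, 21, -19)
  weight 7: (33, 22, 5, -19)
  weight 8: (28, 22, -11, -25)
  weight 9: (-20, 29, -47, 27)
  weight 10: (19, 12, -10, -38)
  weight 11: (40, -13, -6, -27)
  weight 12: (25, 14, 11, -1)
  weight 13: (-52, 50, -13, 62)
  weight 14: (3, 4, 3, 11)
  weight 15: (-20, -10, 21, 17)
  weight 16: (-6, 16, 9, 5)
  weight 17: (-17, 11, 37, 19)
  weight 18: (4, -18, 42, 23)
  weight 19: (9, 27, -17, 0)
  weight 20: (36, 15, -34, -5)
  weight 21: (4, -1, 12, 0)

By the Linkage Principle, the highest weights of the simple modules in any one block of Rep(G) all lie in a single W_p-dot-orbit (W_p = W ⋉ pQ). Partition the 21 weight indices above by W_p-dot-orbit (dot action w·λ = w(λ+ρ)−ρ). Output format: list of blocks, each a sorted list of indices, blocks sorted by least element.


Root system A_4: the 4×4 matrix C matches after relabeling.

Each λ_j+ρ reduced to Ā_29; 4-tuples below use C's row order:

  [1] (1, 12, 6, 9)
  [2] (2, 3, 0, 12)
  [3] (1, 12, 6, 9)
  [4] (2, 3, 0, 12)
  [5] (5, 12, 10, 1)
  [6] (5, 12, 10, 1)
  [7] (5, 0, 13, 1)
  [8] (5, 0, 13, 1)
  [9] (1, 12, 6, 9)
  [10] (4, 5, 4, 12)
  [11] (2, 3, 0, 12)
  [12] (2, 3, 0, 12)
  [13] (0, 7, 10, 5)
  [14] (4, 5, 4, 12)
  [15] (1, 12, 6, 9)
  [16] (5, 12, 10, 1)
  [17] (4, 5, 4, 12)
  [18] (2, 3, 0, 12)
  [19] (1, 12, 6, 9)
  [20] (4, 5, 4, 12)
  [21] (5, 0, 13, 1)

These 21 weights hit 6 W_29-dot-orbits; sizes (5, 5, 3, 3, 4, 1):

[[1, 3, 9, 15, 19], [2, 4, 11, 12, 18], [5, 6, 16], [7, 8, 21], [10, 14, 17, 20], [13]]


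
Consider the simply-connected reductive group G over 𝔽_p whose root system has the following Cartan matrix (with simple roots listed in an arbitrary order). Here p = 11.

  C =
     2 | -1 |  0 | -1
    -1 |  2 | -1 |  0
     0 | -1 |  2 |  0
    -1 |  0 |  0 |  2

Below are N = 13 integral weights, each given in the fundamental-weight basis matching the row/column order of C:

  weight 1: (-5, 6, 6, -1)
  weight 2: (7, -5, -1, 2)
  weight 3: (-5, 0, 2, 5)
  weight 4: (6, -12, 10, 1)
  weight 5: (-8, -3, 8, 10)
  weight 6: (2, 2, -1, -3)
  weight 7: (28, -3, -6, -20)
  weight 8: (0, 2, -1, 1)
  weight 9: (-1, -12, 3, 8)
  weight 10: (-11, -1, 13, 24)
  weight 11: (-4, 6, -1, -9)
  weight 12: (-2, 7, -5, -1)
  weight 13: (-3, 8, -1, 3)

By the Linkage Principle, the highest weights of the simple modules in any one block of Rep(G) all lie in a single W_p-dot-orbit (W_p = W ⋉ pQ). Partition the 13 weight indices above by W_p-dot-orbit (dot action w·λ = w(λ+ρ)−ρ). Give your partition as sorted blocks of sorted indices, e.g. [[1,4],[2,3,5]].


C ↔ A_4 under row/col permutation; |W(A_4)| = 120.

Each λ_j+ρ reduced to Ā_11; 4-tuples below use C's row order:

  λ_1+ρ ↦ (0, 3, 4, 1);  λ_2+ρ ↦ (4, 0, 4, 3);  λ_3+ρ ↦ (1, 3, 0, 2);  λ_4+ρ ↦ (2, 7, 0, 2);  λ_5+ρ ↦ (2, 7, 0, 2);  λ_6+ρ ↦ (1, 3, 0, 2);  λ_7+ρ ↦ (1, 3, 0, 2);  λ_8+ρ ↦ (1, 3, 0, 2);  λ_9+ρ ↦ (2, 7, 0, 2);  λ_10+ρ ↦ (0, 3, 4, 1);  λ_11+ρ ↦ (4, 0, 4, 3);  λ_12+ρ ↦ (0, 3, 4, 1);  λ_13+ρ ↦ (2, 7, 0, 2)

4 distinct reps among the 13 weights ⇒ 4 W_11-linkage classes:

[[1, 10, 12], [2, 11], [3, 6, 7, 8], [4, 5, 9, 13]]


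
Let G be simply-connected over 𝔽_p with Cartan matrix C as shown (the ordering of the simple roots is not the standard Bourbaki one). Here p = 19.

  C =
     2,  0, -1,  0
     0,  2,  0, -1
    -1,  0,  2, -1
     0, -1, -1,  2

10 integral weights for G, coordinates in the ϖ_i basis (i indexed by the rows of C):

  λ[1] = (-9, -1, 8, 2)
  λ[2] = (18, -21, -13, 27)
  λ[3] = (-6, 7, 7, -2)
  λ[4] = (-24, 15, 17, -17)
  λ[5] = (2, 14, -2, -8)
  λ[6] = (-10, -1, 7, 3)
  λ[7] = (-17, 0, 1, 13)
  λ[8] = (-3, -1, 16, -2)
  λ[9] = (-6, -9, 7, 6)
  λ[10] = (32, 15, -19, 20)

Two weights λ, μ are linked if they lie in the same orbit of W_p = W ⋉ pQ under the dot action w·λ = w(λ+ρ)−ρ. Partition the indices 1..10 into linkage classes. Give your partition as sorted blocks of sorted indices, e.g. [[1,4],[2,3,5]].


Type A_4, rank 4, |W|=120; reorder rows/cols to standard.

Ā_19 reps of the 10 weights (A_4, coords as presented):

  1: (8, 0, 1, 3)
  2: (8, 0, 1, 3)
  3: (5, 7, 2, 1)
  4: (2, 1, 14, 0)
  5: (5, 7, 2, 1)
  6: (8, 0, 1, 3)
  7: (2, 1, 14, 0)
  8: (2, 1, 14, 0)
  9: (5, 7, 2, 1)
  10: (2, 1, 14, 0)

These 10 weights hit 3 W_19-dot-orbits; sizes (3, 3, 4):

[[1, 2, 6], [3, 5, 9], [4, 7, 8, 10]]


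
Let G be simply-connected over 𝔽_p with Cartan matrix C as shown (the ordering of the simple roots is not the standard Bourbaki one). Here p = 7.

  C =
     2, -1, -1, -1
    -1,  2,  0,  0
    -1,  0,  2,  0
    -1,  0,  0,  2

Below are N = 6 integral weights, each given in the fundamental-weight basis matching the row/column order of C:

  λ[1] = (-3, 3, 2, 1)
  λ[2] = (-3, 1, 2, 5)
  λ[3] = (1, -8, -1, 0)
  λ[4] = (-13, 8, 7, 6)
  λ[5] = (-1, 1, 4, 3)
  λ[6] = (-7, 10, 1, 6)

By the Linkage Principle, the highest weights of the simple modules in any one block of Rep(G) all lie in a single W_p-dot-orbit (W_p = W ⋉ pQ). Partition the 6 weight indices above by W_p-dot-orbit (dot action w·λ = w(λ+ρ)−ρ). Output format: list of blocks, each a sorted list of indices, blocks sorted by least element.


C ↔ D_4 under row/col permutation; |W(D_4)| = 192.

Ā_7 reps of the 6 weights (D_4, coords as presented):

  1: (2, 2, 1, 0) · 2: (0, 0, 1, 4) · 3: (2, 2, 1, 0) · 4: (2, 2, 1, 0) · 5: (2, 2, 1, 0) · 6: (0, 0, 1, 4)

These 6 weights hit 2 W_7-dot-orbits; sizes (4, 2):

[[1, 3, 4, 5], [2, 6]]


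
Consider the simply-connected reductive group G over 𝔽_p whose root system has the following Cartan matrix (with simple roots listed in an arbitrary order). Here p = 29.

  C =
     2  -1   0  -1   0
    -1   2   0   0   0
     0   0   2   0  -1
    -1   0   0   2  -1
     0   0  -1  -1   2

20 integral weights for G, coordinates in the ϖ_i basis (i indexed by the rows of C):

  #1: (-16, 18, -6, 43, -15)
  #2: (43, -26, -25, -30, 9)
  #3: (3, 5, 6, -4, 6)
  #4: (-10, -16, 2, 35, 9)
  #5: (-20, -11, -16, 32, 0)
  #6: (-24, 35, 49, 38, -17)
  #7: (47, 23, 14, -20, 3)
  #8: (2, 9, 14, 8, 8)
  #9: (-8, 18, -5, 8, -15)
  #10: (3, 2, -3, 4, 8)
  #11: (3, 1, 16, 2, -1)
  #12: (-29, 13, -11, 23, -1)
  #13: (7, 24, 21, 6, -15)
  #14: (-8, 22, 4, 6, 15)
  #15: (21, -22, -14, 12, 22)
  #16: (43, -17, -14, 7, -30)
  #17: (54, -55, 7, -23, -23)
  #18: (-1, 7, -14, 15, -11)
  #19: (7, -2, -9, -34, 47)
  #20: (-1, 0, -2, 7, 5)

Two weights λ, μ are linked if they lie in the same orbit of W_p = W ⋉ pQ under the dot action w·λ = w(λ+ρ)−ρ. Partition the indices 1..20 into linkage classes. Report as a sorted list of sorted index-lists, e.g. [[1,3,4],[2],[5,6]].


C ↔ A_5 under row/col permutation; |W(A_5)| = 720.

λ_j+ρ reflected into Ā_29 (⟨·,θ^∨⟩≤29); 5-tuples as given:

  λ_1+ρ ↦ (0, 14, 4, 10, 0);  λ_2+ρ ↦ (0, 14, 4, 10, 0);  λ_3+ρ ↦ (1, 6, 7, 3, 4);  λ_4+ρ ↦ (4, 3, 2, 5, 7);  λ_5+ρ ↦ (0, 14, 4, 10, 0);  λ_6+ρ ↦ (7, 1, 10, 0, 6);  λ_7+ρ ↦ (0, 14, 4, 10, 0);  λ_8+ρ ↦ (4, 3, 2, 5, 7);  λ_9+ρ ↦ (4, 3, 2, 5, 7);  λ_10+ρ ↦ (4, 3, 2, 5, 7);  λ_11+ρ ↦ (4, 2, 17, 3, 0);  λ_12+ρ ↦ (0, 14, 4, 10, 0);  λ_13+ρ ↦ (1, 6, 7, 3, 4);  λ_14+ρ ↦ (7, 1, 10, 0, 6);  λ_15+ρ ↦ (7, 1, 10, 0, 6);  λ_16+ρ ↦ (7, 1, 10, 0, 6);  λ_17+ρ ↦ (1, 6, 7, 3, 4);  λ_18+ρ ↦ (7, 1, 10, 0, 6);  λ_19+ρ ↦ (1, 6, 7, 3, 4);  λ_20+ρ ↦ (0, 1, 1, 8, 5)

Grouping the 20 weights by Ā_29-representative: 6 linkage classes.

[[1, 2, 5, 7, 12], [3, 13, 17, 19], [4, 8, 9, 10], [6, 14, 15, 16, 18], [11], [20]]


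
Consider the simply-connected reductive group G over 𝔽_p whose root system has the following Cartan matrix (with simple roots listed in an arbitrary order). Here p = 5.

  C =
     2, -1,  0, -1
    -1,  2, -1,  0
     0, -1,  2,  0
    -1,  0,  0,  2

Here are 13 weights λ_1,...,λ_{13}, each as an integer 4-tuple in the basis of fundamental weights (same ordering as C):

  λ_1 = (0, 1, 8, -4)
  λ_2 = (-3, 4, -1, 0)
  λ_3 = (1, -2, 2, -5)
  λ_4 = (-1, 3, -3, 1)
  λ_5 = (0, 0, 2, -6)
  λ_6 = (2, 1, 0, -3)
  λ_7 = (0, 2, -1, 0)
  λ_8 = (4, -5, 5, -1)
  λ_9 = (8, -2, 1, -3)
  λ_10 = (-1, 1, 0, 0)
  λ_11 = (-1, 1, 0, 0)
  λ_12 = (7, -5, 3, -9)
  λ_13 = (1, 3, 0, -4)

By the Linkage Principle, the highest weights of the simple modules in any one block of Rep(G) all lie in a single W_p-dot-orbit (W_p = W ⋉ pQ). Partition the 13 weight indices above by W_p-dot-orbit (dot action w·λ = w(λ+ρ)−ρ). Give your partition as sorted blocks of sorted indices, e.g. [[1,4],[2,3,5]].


C ↔ A_4 under row/col permutation; |W(A_4)| = 120.

Ā_5 reps of the 13 weights (A_4, coords as presented):

  [1] (0, 2, 1, 1)
  [2] (1, 3, 0, 1)
  [3] (1, 2, 0, 1)
  [4] (0, 2, 1, 1)
  [5] (1, 3, 0, 1)
  [6] (1, 2, 0, 1)
  [7] (1, 3, 0, 1)
  [8] (1, 3, 0, 1)
  [9] (0, 2, 1, 1)
  [10] (0, 2, 1, 1)
  [11] (0, 2, 1, 1)
  [12] (1, 3, 0, 1)
  [13] (1, 2, 1, 0)

Linkage partition of the 13 weights (4 classes, p=5):

[[1, 4, 9, 10, 11], [2, 5, 7, 8, 12], [3, 6], [13]]


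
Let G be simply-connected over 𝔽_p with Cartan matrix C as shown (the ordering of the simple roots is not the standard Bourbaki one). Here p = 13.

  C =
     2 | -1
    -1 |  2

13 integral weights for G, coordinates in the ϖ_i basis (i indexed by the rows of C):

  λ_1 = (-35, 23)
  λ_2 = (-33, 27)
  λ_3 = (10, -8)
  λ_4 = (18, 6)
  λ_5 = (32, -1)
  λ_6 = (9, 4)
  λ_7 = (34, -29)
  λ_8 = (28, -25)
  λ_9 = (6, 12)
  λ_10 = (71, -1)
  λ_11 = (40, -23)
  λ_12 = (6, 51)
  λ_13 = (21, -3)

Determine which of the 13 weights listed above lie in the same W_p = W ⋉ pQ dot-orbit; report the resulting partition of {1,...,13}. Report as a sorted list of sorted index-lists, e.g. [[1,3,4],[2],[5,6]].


A_2 Cartan matrix, 2 simple roots permuted; ρ=(1,1).

W_13-reps of the 13 weights in Ā_13 (same 2-coord order as C):

    λ_1+ρ ↦ (8, 3)
    λ_2+ρ ↦ (4, 7)
    λ_3+ρ ↦ (4, 7)
    λ_4+ρ ↦ (0, 6)
    λ_5+ρ ↦ (0, 6)
    λ_6+ρ ↦ (8, 3)
    λ_7+ρ ↦ (4, 7)
    λ_8+ρ ↦ (8, 3)
    λ_9+ρ ↦ (0, 6)
    λ_10+ρ ↦ (0, 6)
    λ_11+ρ ↦ (4, 7)
    λ_12+ρ ↦ (0, 6)
    λ_13+ρ ↦ (4, 7)

3 distinct reps among the 13 weights ⇒ 3 W_13-linkage classes:

[[1, 6, 8], [2, 3, 7, 11, 13], [4, 5, 9, 10, 12]]


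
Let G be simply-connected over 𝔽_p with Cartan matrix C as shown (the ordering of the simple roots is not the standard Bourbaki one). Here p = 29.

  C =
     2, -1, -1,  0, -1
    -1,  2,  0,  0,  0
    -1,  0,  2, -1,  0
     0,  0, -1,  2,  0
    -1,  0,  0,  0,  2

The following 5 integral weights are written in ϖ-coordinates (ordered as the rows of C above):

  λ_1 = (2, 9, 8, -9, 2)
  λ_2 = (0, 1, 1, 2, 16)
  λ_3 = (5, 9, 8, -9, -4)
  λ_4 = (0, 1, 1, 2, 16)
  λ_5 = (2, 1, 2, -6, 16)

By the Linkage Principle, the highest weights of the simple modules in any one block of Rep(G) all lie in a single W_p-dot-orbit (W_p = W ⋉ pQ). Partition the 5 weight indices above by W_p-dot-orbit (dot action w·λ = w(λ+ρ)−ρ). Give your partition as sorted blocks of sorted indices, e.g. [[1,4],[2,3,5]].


D_5 Cartan matrix, 5 simple roots permuted; ρ=(1,1,1,1,1).

Folding the 5 weights λ_j+ρ into Ā_29 (reps in the given 5-coord order):

  1: (3, 10, 1, 8, 3)
  2: (1, 2, 2, 3, 17)
  3: (3, 10, 1, 8, 3)
  4: (1, 2, 2, 3, 17)
  5: (1, 2, 2, 3, 17)

These 5 weights hit 2 W_29-dot-orbits; sizes (2, 3):

[[1, 3], [2, 4, 5]]


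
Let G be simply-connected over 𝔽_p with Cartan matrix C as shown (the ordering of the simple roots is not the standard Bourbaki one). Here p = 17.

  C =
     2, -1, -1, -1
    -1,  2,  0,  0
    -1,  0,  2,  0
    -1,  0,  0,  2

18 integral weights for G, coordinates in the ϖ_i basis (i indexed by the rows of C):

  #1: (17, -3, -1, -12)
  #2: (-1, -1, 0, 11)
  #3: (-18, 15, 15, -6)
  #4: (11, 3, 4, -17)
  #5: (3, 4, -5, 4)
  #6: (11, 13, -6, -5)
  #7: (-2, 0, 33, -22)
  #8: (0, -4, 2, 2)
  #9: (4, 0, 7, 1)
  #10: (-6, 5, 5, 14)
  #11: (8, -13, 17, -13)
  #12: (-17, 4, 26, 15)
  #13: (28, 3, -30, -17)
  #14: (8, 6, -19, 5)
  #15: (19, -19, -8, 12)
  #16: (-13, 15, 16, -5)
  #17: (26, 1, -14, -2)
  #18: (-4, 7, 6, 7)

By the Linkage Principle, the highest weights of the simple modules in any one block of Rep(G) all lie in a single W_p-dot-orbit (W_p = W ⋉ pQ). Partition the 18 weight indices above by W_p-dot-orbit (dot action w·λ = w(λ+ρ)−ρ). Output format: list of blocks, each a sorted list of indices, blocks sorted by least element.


Dynkin diagram of C (from the 6 off-diagonal −1 entries): D_4.

λ_j+ρ reflected into Ā_17 (⟨·,θ^∨⟩≤17); 4-tuples as given:

  λ_1 → (0, 1, 1, 10);  λ_2 → (0, 0, 1, 12);  λ_3 → (0, 1, 1, 10);  λ_4 → (0, 0, 1, 12);  λ_5 → (0, 5, 4, 5);  λ_6 → (0, 5, 4, 5);  λ_7 → (0, 0, 1, 12);  λ_8 → (2, 1, 1, 1);  λ_9 → (1, 1, 8, 2);  λ_10 → (0, 1, 1, 10);  λ_11 → (1, 2, 2, 2);  λ_12 → (0, 1, 1, 10);  λ_13 → (0, 0, 1, 12);  λ_14 → (1, 1, 8, 2);  λ_15 → (1, 1, 8, 2);  λ_16 → (0, 0, 1, 12);  λ_17 → (1, 1, 8, 2);  λ_18 → (0, 5, 4, 5)

Partition of {1..18} into 6 W_17-dot-orbits:

[[1, 3, 10, 12], [2, 4, 7, 13, 16], [5, 6, 18], [8], [9, 14, 15, 17], [11]]


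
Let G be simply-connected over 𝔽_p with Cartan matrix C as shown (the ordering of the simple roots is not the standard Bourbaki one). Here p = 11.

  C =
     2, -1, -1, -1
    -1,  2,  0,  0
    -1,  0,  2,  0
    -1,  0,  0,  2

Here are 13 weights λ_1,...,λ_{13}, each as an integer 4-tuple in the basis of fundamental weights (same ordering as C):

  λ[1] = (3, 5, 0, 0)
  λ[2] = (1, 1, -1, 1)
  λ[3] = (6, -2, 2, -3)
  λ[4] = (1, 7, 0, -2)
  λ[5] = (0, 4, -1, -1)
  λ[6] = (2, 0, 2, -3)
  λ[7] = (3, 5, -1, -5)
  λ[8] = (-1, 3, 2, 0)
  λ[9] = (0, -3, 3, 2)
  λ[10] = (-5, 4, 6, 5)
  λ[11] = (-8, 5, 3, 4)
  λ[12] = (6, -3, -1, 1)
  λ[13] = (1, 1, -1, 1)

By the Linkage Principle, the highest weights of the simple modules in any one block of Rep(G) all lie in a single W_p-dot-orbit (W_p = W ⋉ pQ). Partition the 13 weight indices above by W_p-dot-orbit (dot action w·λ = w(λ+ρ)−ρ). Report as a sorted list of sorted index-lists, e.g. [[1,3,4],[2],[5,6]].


Type D_4, rank 4, |W|=192; reorder rows/cols to standard.

W_11-reps of the 13 weights in Ā_11 (same 4-coord order as C):

  λ_1+ρ ↦ (1, 5, 0, 0);  λ_2+ρ ↦ (2, 2, 0, 2);  λ_3+ρ ↦ (1, 1, 3, 2);  λ_4+ρ ↦ (0, 8, 1, 1);  λ_5+ρ ↦ (1, 5, 0, 0);  λ_6+ρ ↦ (1, 1, 3, 2);  λ_7+ρ ↦ (0, 6, 0, 4);  λ_8+ρ ↦ (0, 4, 3, 1);  λ_9+ρ ↦ (1, 1, 3, 2);  λ_10+ρ ↦ (1, 1, 3, 2);  λ_11+ρ ↦ (1, 1, 3, 2);  λ_12+ρ ↦ (2, 2, 0, 2);  λ_13+ρ ↦ (2, 2, 0, 2)

The 13 indices split into 6 linkage classes (same alcove rep ⇔ same W_11-dot-orbit):

[[1, 5], [2, 12, 13], [3, 6, 9, 10, 11], [4], [7], [8]]


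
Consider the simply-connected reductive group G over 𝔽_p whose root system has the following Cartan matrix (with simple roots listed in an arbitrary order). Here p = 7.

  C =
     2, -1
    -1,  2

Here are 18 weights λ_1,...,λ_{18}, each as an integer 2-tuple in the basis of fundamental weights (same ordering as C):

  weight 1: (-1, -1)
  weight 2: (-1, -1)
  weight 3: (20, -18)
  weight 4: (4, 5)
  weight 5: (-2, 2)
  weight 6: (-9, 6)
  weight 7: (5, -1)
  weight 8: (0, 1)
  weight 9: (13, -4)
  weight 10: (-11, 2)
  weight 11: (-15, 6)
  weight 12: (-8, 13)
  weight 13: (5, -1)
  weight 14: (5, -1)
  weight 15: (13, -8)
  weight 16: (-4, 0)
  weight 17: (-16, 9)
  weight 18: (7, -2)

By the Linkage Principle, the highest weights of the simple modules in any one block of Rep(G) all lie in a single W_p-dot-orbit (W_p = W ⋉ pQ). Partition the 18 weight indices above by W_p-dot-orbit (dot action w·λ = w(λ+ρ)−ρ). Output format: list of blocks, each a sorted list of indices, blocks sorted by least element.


Root system A_2: the 2×2 matrix C matches after relabeling.

Each λ_j+ρ reduced to Ā_7; 2-tuples below use C's row order:

  1: (0, 0);  2: (0, 0);  3: (0, 4);  4: (1, 2);  5: (1, 2);  6: (6, 0);  7: (6, 0);  8: (1, 2);  9: (0, 4);  10: (0, 4);  11: (0, 0);  12: (0, 0);  13: (6, 0);  14: (6, 0);  15: (0, 0);  16: (1, 2);  17: (1, 2);  18: (6, 0)

Linkage partition of the 18 weights (4 classes, p=7):

[[1, 2, 11, 12, 15], [3, 9, 10], [4, 5, 8, 16, 17], [6, 7, 13, 14, 18]]


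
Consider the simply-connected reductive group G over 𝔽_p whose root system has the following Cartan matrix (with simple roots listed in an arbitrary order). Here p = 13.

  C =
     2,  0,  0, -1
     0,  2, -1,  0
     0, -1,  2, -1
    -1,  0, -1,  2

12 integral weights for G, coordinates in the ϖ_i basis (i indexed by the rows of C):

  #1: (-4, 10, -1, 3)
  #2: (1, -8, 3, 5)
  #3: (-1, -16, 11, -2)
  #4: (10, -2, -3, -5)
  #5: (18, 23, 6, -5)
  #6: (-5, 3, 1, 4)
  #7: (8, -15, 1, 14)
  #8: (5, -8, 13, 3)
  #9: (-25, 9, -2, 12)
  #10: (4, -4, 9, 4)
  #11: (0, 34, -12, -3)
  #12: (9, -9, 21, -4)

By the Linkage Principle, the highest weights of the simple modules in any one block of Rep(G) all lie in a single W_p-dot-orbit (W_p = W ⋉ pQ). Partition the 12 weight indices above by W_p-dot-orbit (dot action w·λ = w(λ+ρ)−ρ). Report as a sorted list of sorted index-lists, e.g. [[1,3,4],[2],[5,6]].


A_4 Cartan matrix, 4 simple roots permuted; ρ=(1,1,1,1).

Folding the 12 weights λ_j+ρ into Ā_13 (reps in the given 4-coord order):

  1: (1, 9, 0, 1)
  2: (2, 4, 3, 3)
  3: (1, 9, 0, 1)
  4: (4, 4, 2, 1)
  5: (4, 4, 2, 1)
  6: (4, 4, 2, 1)
  7: (1, 9, 0, 1)
  8: (4, 4, 2, 1)
  9: (1, 9, 0, 1)
  10: (2, 4, 3, 3)
  11: (1, 9, 0, 1)
  12: (2, 4, 3, 3)

Partition of {1..12} into 3 W_13-dot-orbits:

[[1, 3, 7, 9, 11], [2, 10, 12], [4, 5, 6, 8]]


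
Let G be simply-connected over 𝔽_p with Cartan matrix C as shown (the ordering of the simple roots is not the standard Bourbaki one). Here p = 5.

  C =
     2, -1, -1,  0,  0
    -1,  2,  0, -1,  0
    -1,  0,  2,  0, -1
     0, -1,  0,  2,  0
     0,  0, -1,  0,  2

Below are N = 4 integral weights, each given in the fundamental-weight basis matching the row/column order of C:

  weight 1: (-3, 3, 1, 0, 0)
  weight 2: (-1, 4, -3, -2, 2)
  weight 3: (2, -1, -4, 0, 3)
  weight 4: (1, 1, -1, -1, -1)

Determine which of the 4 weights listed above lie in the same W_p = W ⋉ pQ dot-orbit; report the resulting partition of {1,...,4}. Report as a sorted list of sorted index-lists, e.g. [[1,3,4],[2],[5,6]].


Dynkin diagram of C (from the 8 off-diagonal −1 entries): A_5.

Each λ_j+ρ reduced to Ā_5; 5-tuples below use C's row order:

  λ_1 → (2, 2, 0, 0, 0);  λ_2 → (2, 2, 0, 0, 0);  λ_3 → (0, 0, 3, 1, 1);  λ_4 → (2, 2, 0, 0, 0)

Grouping the 4 weights by Ā_5-representative: 2 linkage classes.

[[1, 2, 4], [3]]


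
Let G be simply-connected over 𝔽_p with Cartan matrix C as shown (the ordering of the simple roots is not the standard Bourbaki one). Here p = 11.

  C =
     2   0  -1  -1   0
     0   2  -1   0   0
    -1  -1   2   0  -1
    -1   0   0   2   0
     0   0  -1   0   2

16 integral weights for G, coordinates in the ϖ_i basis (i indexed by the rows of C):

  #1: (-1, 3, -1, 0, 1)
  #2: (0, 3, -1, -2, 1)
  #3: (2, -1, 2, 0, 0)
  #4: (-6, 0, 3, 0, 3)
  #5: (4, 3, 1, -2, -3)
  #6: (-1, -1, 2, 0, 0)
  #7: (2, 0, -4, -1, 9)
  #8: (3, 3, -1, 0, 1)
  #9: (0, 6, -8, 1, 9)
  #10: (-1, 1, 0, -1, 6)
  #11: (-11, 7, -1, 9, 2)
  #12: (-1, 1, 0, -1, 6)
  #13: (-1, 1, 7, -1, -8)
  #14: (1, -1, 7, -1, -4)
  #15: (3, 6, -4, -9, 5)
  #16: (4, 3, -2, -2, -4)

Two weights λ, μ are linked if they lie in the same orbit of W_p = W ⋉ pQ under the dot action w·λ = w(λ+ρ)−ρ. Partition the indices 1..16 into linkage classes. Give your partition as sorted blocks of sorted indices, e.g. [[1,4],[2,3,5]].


C ↔ D_5 under row/col permutation; |W(D_5)| = 1920.

W_11-reps of the 16 weights in Ā_11 (same 5-coord order as C):

  1: (0, 4, 0, 1, 2) · 2: (0, 4, 0, 1, 2) · 3: (0, 0, 3, 1, 1) · 4: (0, 0, 1, 4, 3) · 5: (0, 4, 0, 1, 2) · 6: (0, 0, 3, 1, 1) · 7: (0, 2, 1, 0, 7) · 8: (0, 4, 0, 1, 2) · 9: (0, 0, 1, 4, 3) · 10: (0, 2, 1, 0, 7) · 11: (0, 2, 1, 0, 7) · 12: (0, 2, 1, 0, 7) · 13: (0, 2, 1, 0, 7) · 14: (0, 0, 1, 4, 3) · 15: (0, 0, 3, 1, 1) · 16: (0, 0, 3, 1, 1)

The 16 indices split into 4 linkage classes (same alcove rep ⇔ same W_11-dot-orbit):

[[1, 2, 5, 8], [3, 6, 15, 16], [4, 9, 14], [7, 10, 11, 12, 13]]


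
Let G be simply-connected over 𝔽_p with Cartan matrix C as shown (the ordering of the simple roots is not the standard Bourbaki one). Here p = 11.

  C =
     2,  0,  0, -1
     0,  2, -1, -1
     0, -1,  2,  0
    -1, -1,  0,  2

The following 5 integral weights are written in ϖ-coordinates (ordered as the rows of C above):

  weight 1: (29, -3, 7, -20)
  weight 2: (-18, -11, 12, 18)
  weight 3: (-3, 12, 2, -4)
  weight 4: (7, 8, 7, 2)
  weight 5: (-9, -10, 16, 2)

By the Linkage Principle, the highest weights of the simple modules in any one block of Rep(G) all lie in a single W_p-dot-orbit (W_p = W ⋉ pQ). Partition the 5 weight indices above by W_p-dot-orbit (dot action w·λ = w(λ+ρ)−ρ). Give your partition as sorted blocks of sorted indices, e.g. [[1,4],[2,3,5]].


Cartan matrix: type A_4 (|W|=120); un-permuting the 4 rows.

Ā_11 reps of the 5 weights (A_4, coords as presented):

  [1] (2, 6, 2, 0);  [2] (2, 6, 2, 0);  [3] (2, 6, 2, 0);  [4] (2, 6, 2, 0);  [5] (0, 2, 3, 3)

Partition of {1..5} into 2 W_11-dot-orbits:

[[1, 2, 3, 4], [5]]


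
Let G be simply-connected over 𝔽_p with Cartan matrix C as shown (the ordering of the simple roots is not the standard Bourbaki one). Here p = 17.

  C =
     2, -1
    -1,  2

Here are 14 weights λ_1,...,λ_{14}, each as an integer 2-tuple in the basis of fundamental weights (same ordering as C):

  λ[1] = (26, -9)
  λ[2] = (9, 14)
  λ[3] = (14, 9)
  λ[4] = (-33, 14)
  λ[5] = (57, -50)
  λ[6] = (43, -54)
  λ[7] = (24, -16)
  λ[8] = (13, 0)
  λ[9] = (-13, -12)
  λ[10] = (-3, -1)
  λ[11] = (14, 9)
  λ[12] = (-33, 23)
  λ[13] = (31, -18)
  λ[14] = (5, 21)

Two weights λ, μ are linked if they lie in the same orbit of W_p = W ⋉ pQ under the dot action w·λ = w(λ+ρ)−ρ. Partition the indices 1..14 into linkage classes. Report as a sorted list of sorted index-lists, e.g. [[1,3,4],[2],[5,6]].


Type A_2, rank 2, |W|=6; reorder rows/cols to standard.

Alcove-folded reps (p=17, 14 weights, presented ϖ-order):

  λ_1+ρ ↦ (7, 2)
  λ_2+ρ ↦ (2, 7)
  λ_3+ρ ↦ (7, 2)
  λ_4+ρ ↦ (0, 2)
  λ_5+ρ ↦ (7, 2)
  λ_6+ρ ↦ (2, 7)
  λ_7+ρ ↦ (2, 7)
  λ_8+ρ ↦ (14, 1)
  λ_9+ρ ↦ (5, 6)
  λ_10+ρ ↦ (0, 2)
  λ_11+ρ ↦ (7, 2)
  λ_12+ρ ↦ (2, 7)
  λ_13+ρ ↦ (0, 2)
  λ_14+ρ ↦ (5, 6)

Grouping the 14 weights by Ā_17-representative: 5 linkage classes.

[[1, 3, 5, 11], [2, 6, 7, 12], [4, 10, 13], [8], [9, 14]]


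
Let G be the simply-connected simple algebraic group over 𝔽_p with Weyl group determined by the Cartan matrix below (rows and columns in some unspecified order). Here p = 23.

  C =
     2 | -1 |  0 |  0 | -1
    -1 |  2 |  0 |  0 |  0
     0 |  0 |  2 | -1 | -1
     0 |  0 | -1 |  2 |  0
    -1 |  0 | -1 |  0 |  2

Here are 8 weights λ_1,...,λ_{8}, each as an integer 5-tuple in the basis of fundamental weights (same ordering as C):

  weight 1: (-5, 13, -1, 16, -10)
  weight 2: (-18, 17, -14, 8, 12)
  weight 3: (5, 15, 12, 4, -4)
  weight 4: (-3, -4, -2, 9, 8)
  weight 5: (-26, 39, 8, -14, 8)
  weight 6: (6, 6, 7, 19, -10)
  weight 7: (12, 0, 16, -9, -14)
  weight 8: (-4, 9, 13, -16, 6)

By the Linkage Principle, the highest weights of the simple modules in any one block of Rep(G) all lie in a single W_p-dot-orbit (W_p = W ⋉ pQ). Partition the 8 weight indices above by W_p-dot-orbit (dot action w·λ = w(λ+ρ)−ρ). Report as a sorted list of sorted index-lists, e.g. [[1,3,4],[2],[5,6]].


Cartan matrix: type A_5 (|W|=720); un-permuting the 5 rows.

Alcove-folded reps (p=23, 8 weights, presented ϖ-order):

  λ_1 → (0, 1, 4, 4, 9)
  λ_2 → (0, 1, 4, 4, 9)
  λ_3 → (3, 2, 1, 9, 3)
  λ_4 → (3, 2, 1, 9, 3)
  λ_5 → (3, 2, 1, 9, 3)
  λ_6 → (3, 2, 1, 9, 3)
  λ_7 → (0, 1, 4, 4, 9)
  λ_8 → (3, 2, 1, 9, 3)

These 8 weights hit 2 W_23-dot-orbits; sizes (3, 5):

[[1, 2, 7], [3, 4, 5, 6, 8]]
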